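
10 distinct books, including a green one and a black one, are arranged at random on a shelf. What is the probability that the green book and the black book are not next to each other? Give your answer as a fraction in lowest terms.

There are 10! = 3628800 arrangements.
Arrangements with the green book and the black book adjacent: 2·9! = 725760.
So not adjacent: 3628800 − 725760 = 2903040, probability 2903040/3628800 = 4/5.

4/5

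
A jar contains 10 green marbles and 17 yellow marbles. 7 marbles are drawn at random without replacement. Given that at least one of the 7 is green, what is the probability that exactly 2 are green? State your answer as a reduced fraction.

Work in counts. Selections with at least one green: C(27,7) − C(17,7) = 888030 − 19448 = 868582.
Of those, selections where exactly 2 are green: C(10,2)·C(17,5) = 45·6188 = 278460.
Conditional probability = 278460/868582 = 10710/33407.

10710/33407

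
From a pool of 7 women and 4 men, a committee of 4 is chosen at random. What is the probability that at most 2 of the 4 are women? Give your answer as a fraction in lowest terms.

Total selections: C(11,4) = 330.
Count the complement (more than 2 women): C(7,3)·C(4,1) + C(7,4)·C(4,0) = 140 + 35 = 175.
Probability = 1 − 175/330 = 155/330 = 31/66.

31/66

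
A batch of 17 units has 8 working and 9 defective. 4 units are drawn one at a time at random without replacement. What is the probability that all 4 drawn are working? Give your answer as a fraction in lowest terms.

1/34

Multiply the conditional probabilities at each draw: 8/17 · 7/16 · 6/15 · 5/14 = 1680/57120 = 1/34.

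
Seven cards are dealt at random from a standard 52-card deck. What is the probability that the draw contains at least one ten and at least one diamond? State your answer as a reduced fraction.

There are C(52,7) = 133784560 possible draws.
By inclusion-exclusion on the complements, draws missing all tens or all diamonds: C(48,7) + C(39,7) − C(36,7) = 73629072 + 15380937 − 8347680 = 80662329.
So draws with at least one of each: 133784560 − 80662329 = 53122231, probability 53122231/133784560.

53122231/133784560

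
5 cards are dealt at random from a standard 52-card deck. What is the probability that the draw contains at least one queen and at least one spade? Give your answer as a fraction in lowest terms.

229297/866320

There are C(52,5) = 2598960 possible draws.
By inclusion-exclusion on the complements, draws missing all queens or all spades: C(48,5) + C(39,5) − C(36,5) = 1712304 + 575757 − 376992 = 1911069.
So draws with at least one of each: 2598960 − 1911069 = 687891, probability 687891/2598960 = 229297/866320.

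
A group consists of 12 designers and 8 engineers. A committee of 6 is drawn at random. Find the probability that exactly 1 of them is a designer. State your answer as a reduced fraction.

28/1615

The sample space is all 6-subsets of the 20: C(20,6) = 38760.
Selections with exactly 1 designer: choose 1 of the 12 designers and 5 of the 8 engineers, C(12,1)·C(8,5) = 12·56 = 672.
Probability = 672/38760 = 28/1615.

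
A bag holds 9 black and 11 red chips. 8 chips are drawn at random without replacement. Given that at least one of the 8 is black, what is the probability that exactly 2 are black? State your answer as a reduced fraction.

5544/41935

Work in counts. Selections with at least one black: C(20,8) − C(11,8) = 125970 − 165 = 125805.
Of those, selections where exactly 2 are black: C(9,2)·C(11,6) = 36·462 = 16632.
Conditional probability = 16632/125805 = 5544/41935.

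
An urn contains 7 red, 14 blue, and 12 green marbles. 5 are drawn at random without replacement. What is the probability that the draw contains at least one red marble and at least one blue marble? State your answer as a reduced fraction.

There are C(33,5) = 237336 possible draws.
By inclusion-exclusion on the complements, draws missing all red or all blue: C(26,5) + C(19,5) − C(12,5) = 65780 + 11628 − 792 = 76616.
So draws with at least one of each: 237336 − 76616 = 160720, probability 160720/237336 = 20090/29667.

20090/29667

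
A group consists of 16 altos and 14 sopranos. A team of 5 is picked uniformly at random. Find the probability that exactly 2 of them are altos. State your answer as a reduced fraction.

80/261

Total number of selections: C(30,5) = 142506.
Selections with exactly 2 altos: choose 2 of the 16 altos and 3 of the 14 sopranos, C(16,2)·C(14,3) = 120·364 = 43680.
Probability = 43680/142506 = 80/261.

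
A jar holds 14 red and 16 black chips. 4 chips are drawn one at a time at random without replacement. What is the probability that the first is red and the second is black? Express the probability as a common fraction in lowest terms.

Multiply the conditional probabilities at each draw: 14/30 · 16/29 = 224/870 = 112/435.

112/435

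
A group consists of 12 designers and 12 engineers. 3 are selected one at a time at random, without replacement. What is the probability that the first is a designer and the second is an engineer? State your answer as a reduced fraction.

Multiply the conditional probabilities at each draw: 12/24 · 12/23 = 144/552 = 6/23.

6/23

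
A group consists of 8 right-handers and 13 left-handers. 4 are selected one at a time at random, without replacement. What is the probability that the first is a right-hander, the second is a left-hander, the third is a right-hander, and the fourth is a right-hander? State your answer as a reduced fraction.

Multiply the conditional probabilities at each draw: 8/21 · 13/20 · 7/19 · 6/18 = 4368/143640 = 26/855.

26/855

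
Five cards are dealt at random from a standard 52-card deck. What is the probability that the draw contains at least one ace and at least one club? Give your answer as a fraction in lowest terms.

229297/866320

There are C(52,5) = 2598960 possible draws.
By inclusion-exclusion on the complements, draws missing all aces or all clubs: C(48,5) + C(39,5) − C(36,5) = 1712304 + 575757 − 376992 = 1911069.
So draws with at least one of each: 2598960 − 1911069 = 687891, probability 687891/2598960 = 229297/866320.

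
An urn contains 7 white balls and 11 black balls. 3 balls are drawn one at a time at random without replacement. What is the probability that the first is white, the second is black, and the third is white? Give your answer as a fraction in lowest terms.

Multiply the conditional probabilities at each draw: 7/18 · 11/17 · 6/16 = 462/4896 = 77/816.

77/816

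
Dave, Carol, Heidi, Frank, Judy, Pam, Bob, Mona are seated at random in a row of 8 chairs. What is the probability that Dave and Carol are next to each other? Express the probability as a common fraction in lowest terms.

There are 8! = 40320 arrangements.
Treat Dave and Carol as a block: 7! arrangements of the blocks × 2 orders within the block = 2·5040 = 10080.
Probability = 10080/40320 = 1/4.

1/4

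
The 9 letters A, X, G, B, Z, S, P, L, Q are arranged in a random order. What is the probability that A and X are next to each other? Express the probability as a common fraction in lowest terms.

2/9

There are 9! = 362880 arrangements.
Treat A and X as a block: 8! arrangements of the blocks × 2 orders within the block = 2·40320 = 80640.
Probability = 80640/362880 = 2/9.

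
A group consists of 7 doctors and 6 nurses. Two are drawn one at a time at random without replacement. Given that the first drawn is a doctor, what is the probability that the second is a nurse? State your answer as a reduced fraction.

After removing one doctor, 12 remain: 6 doctors and 6 nurses.
So the probability the next is a nurse is 6/12 = 1/2.

1/2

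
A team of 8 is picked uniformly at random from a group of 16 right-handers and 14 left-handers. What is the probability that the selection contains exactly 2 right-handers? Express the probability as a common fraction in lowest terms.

616/10005

Total number of selections: C(30,8) = 5852925.
Selections with exactly 2 right-handers: choose 2 of the 16 right-handers and 6 of the 14 left-handers, C(16,2)·C(14,6) = 120·3003 = 360360.
Probability = 360360/5852925 = 616/10005.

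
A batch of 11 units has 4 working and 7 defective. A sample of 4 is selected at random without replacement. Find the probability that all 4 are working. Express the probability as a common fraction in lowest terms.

There are C(11,4) = 330 possible selections.
Selections with all working: C(4,4) = 1.
Probability = 1/330.

1/330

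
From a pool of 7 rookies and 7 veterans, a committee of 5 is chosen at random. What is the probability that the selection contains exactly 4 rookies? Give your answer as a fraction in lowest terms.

35/286

There are C(14,5) = 2002 ways to choose 5 from 14.
Selections with exactly 4 rookies: choose 4 of the 7 rookies and 1 of the 7 veterans, C(7,4)·C(7,1) = 35·7 = 245.
Probability = 245/2002 = 35/286.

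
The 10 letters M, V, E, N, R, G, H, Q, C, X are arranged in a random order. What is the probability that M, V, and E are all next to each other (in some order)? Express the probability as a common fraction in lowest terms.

There are 10! = 3628800 arrangements.
Treat the three as one block: 8! placements × 3! orders within the block = 40320·6 = 241920.
Probability = 241920/3628800 = 1/15.

1/15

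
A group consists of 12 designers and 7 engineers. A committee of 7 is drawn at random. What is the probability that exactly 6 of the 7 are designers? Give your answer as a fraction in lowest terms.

There are C(19,7) = 50388 ways to choose 7 from 19.
Selections with exactly 6 designers: choose 6 of the 12 designers and 1 of the 7 engineers, C(12,6)·C(7,1) = 924·7 = 6468.
Probability = 6468/50388 = 539/4199.

539/4199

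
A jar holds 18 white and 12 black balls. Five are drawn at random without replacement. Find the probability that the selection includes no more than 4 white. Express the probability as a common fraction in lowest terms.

1063/1131

Total selections: C(30,5) = 142506.
The complement is exactly 5 white: C(18,5)·C(12,0) = 8568.
Probability = 1 − 8568/142506 = 133938/142506 = 1063/1131.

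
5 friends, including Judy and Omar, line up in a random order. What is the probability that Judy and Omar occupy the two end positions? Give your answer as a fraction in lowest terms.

There are 5! = 120 arrangements.
Place Judy and Omar at the ends in 2 ways, arrange the remaining 3 in 3! = 6 ways: 2·6 = 12.
Probability = 12/120 = 1/10.

1/10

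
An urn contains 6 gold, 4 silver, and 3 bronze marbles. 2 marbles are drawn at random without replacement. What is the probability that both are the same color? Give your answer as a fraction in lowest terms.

4/13

There are C(13,2) = 78 ways to draw 2 marbles.
All same color: C(6,2) + C(4,2) + C(3,2) = 15 + 6 + 3 = 24.
Probability = 24/78 = 4/13.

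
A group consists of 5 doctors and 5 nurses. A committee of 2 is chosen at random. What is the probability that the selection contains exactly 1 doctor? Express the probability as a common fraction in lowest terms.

5/9

The sample space is all 2-subsets of the 10: C(10,2) = 45.
Selections with exactly 1 doctor: choose 1 of the 5 doctors and 1 of the 5 nurses, C(5,1)·C(5,1) = 5·5 = 25.
Probability = 25/45 = 5/9.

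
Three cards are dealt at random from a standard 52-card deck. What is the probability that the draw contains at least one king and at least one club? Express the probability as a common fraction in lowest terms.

There are C(52,3) = 22100 possible draws.
By inclusion-exclusion on the complements, draws missing all kings or all clubs: C(48,3) + C(39,3) − C(36,3) = 17296 + 9139 − 7140 = 19295.
So draws with at least one of each: 22100 − 19295 = 2805, probability 2805/22100 = 33/260.

33/260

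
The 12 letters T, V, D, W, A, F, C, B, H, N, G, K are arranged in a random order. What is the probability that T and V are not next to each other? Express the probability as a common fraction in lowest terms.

5/6

There are 12! = 479001600 arrangements.
Arrangements with T and V adjacent: 2·11! = 79833600.
So not adjacent: 479001600 − 79833600 = 399168000, probability 399168000/479001600 = 5/6.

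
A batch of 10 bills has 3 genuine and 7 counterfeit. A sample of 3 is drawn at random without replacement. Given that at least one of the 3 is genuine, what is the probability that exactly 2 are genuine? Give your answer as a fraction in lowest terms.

21/85

Work in counts. Selections with at least one genuine: C(10,3) − C(7,3) = 120 − 35 = 85.
Of those, selections where exactly 2 are genuine: C(3,2)·C(7,1) = 3·7 = 21.
Conditional probability = 21/85.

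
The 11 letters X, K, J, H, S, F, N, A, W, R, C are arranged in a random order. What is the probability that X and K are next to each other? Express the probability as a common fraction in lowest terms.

2/11

There are 11! = 39916800 arrangements.
Treat X and K as a block: 10! arrangements of the blocks × 2 orders within the block = 2·3628800 = 7257600.
Probability = 7257600/39916800 = 2/11.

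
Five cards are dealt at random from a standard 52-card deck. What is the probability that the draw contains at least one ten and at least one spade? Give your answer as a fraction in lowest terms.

There are C(52,5) = 2598960 possible draws.
By inclusion-exclusion on the complements, draws missing all tens or all spades: C(48,5) + C(39,5) − C(36,5) = 1712304 + 575757 − 376992 = 1911069.
So draws with at least one of each: 2598960 − 1911069 = 687891, probability 687891/2598960 = 229297/866320.

229297/866320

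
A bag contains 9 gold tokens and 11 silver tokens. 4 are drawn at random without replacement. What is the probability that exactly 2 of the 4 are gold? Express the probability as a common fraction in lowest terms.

132/323

Total number of selections: C(20,4) = 4845.
Selections with exactly 2 gold: choose 2 of the 9 gold and 2 of the 11 silver, C(9,2)·C(11,2) = 36·55 = 1980.
Probability = 1980/4845 = 132/323.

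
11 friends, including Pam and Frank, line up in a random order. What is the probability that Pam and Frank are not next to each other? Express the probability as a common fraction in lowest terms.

9/11

There are 11! = 39916800 arrangements.
Arrangements with Pam and Frank adjacent: 2·10! = 7257600.
So not adjacent: 39916800 − 7257600 = 32659200, probability 32659200/39916800 = 9/11.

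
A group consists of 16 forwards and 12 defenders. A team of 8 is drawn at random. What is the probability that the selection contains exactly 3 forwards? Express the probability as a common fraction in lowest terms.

The sample space is all 8-subsets of the 28: C(28,8) = 3108105.
Selections with exactly 3 forwards: choose 3 of the 16 forwards and 5 of the 12 defenders, C(16,3)·C(12,5) = 560·792 = 443520.
Probability = 443520/3108105 = 128/897.

128/897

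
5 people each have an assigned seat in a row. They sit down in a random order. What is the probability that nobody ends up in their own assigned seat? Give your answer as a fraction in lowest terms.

There are 5! = 120 seatings.
By inclusion-exclusion, seatings with no fixed points: C(5,0)·5! − C(5,1)·4! + C(5,2)·3! − C(5,3)·2! + C(5,4)·1! − C(5,5)·0! = 44.
Probability = 44/120 = 11/30.

11/30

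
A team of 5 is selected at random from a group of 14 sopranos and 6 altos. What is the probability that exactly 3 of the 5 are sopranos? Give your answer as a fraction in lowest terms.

The sample space is all 5-subsets of the 20: C(20,5) = 15504.
Selections with exactly 3 sopranos: choose 3 of the 14 sopranos and 2 of the 6 altos, C(14,3)·C(6,2) = 364·15 = 5460.
Probability = 5460/15504 = 455/1292.

455/1292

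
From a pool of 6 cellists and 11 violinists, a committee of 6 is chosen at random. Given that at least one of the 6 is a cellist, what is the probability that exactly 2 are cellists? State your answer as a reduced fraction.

Work in counts. Selections with at least one cellist: C(17,6) − C(11,6) = 12376 − 462 = 11914.
Of those, selections where exactly 2 are cellists: C(6,2)·C(11,4) = 15·330 = 4950.
Conditional probability = 4950/11914 = 2475/5957.

2475/5957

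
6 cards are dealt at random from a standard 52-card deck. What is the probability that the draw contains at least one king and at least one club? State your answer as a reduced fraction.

There are C(52,6) = 20358520 possible draws.
By inclusion-exclusion on the complements, draws missing all kings or all clubs: C(48,6) + C(39,6) − C(36,6) = 12271512 + 3262623 − 1947792 = 13586343.
So draws with at least one of each: 20358520 − 13586343 = 6772177, probability 6772177/20358520.

6772177/20358520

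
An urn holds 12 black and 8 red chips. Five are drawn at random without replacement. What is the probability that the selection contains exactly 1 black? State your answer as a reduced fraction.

The sample space is all 5-subsets of the 20: C(20,5) = 15504.
Selections with exactly 1 black: choose 1 of the 12 black and 4 of the 8 red, C(12,1)·C(8,4) = 12·70 = 840.
Probability = 840/15504 = 35/646.

35/646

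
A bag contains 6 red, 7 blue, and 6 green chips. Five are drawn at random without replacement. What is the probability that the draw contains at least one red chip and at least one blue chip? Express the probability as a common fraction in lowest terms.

3185/3876

There are C(19,5) = 11628 possible draws.
By inclusion-exclusion on the complements, draws missing all red or all blue: C(13,5) + C(12,5) − C(6,5) = 1287 + 792 − 6 = 2073.
So draws with at least one of each: 11628 − 2073 = 9555, probability 9555/11628 = 3185/3876.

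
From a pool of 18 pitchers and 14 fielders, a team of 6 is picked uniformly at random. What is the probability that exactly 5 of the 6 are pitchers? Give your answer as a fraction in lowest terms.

119/899

Total number of selections: C(32,6) = 906192.
Selections with exactly 5 pitchers: choose 5 of the 18 pitchers and 1 of the 14 fielders, C(18,5)·C(14,1) = 8568·14 = 119952.
Probability = 119952/906192 = 119/899.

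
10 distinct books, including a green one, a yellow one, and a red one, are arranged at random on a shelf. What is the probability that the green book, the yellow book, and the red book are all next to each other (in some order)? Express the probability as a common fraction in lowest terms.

1/15

There are 10! = 3628800 arrangements.
Treat the three as one block: 8! placements × 3! orders within the block = 40320·6 = 241920.
Probability = 241920/3628800 = 1/15.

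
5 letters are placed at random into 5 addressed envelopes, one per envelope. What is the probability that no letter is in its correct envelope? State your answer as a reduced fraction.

There are 5! = 120 assignments.
By inclusion-exclusion, assignments with no fixed points: C(5,0)·5! − C(5,1)·4! + C(5,2)·3! − C(5,3)·2! + C(5,4)·1! − C(5,5)·0! = 44.
Probability = 44/120 = 11/30.

11/30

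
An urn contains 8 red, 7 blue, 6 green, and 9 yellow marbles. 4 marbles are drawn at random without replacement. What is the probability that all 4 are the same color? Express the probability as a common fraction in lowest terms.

There are C(30,4) = 27405 ways to draw 4 marbles.
All same color: C(8,4) + C(7,4) + C(6,4) + C(9,4) = 70 + 35 + 15 + 126 = 246.
Probability = 246/27405 = 82/9135.

82/9135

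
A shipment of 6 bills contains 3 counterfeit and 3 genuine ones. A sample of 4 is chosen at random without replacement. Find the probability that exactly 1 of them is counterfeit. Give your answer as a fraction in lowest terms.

1/5

The sample space is all 4-subsets of the 6: C(6,4) = 15.
Selections with exactly 1 counterfeit: choose 1 of the 3 counterfeit and 3 of the 3 genuine, C(3,1)·C(3,3) = 3·1 = 3.
Probability = 3/15 = 1/5.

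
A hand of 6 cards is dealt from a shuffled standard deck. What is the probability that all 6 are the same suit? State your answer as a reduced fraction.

There are C(52,6) = 20358520 possible 6-card hands.
Hands of one suit: 4 suits × C(13,6) = 4·1716 = 6864.
Probability = 6864/20358520 = 66/195755.

66/195755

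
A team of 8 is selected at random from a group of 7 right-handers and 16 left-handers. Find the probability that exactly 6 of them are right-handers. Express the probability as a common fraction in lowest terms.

140/81719

Total number of selections: C(23,8) = 490314.
Selections with exactly 6 right-handers: choose 6 of the 7 right-handers and 2 of the 16 left-handers, C(7,6)·C(16,2) = 7·120 = 840.
Probability = 840/490314 = 140/81719.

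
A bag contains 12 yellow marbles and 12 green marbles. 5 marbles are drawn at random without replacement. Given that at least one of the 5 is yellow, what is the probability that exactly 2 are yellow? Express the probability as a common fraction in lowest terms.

55/158

Work in counts. Selections with at least one yellow: C(24,5) − C(12,5) = 42504 − 792 = 41712.
Of those, selections where exactly 2 are yellow: C(12,2)·C(12,3) = 66·220 = 14520.
Conditional probability = 14520/41712 = 55/158.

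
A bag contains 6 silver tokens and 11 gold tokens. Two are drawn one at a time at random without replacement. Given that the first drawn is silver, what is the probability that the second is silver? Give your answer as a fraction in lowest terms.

5/16

After removing one silver, 16 remain: 5 silver and 11 gold.
So the probability the next is silver is 5/16.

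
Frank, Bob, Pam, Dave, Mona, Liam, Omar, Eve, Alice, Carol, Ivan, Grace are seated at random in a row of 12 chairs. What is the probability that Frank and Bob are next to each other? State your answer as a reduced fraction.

1/6

There are 12! = 479001600 arrangements.
Treat Frank and Bob as a block: 11! arrangements of the blocks × 2 orders within the block = 2·39916800 = 79833600.
Probability = 79833600/479001600 = 1/6.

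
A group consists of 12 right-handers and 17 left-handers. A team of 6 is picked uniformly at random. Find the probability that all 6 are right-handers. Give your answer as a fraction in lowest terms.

11/5655

There are C(29,6) = 475020 possible selections.
Selections with all right-handers: C(12,6) = 924.
Probability = 924/475020 = 11/5655.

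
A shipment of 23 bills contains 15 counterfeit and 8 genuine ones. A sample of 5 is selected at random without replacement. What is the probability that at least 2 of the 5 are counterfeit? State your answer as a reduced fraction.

There are C(23,5) = 33649 ways to choose the 5.
Count the complement (fewer than 2 counterfeit): C(15,0)·C(8,5) + C(15,1)·C(8,4) = 56 + 1050 = 1106.
Probability = 1 − 1106/33649 = 32543/33649 = 4649/4807.

4649/4807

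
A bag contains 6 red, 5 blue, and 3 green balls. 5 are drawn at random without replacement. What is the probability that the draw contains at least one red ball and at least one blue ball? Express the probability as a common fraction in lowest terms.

10/11

There are C(14,5) = 2002 possible draws.
By inclusion-exclusion on the complements, draws missing all red or all blue: C(8,5) + C(9,5) − C(3,5) = 56 + 126 − 0 = 182.
So draws with at least one of each: 2002 − 182 = 1820, probability 1820/2002 = 10/11.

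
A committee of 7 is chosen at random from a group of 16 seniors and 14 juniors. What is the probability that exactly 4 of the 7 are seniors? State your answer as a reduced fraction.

Total number of selections: C(30,7) = 2035800.
Selections with exactly 4 seniors: choose 4 of the 16 seniors and 3 of the 14 juniors, C(16,4)·C(14,3) = 1820·364 = 662480.
Probability = 662480/2035800 = 1274/3915.

1274/3915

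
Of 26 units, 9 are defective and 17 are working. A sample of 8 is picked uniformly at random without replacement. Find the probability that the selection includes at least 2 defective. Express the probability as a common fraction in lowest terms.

9531/10925

There are C(26,8) = 1562275 ways to choose the 8.
Count the complement (fewer than 2 defective): C(9,0)·C(17,8) + C(9,1)·C(17,7) = 24310 + 175032 = 199342.
Probability = 1 − 199342/1562275 = 1362933/1562275 = 9531/10925.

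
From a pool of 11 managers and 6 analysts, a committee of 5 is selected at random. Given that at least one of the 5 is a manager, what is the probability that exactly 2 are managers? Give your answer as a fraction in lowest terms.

50/281

Work in counts. Selections with at least one manager: C(17,5) − C(6,5) = 6188 − 6 = 6182.
Of those, selections where exactly 2 are managers: C(11,2)·C(6,3) = 55·20 = 1100.
Conditional probability = 1100/6182 = 50/281.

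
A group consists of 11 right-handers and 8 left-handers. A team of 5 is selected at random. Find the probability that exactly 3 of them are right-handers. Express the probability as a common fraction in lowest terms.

There are C(19,5) = 11628 ways to choose 5 from 19.
Selections with exactly 3 right-handers: choose 3 of the 11 right-handers and 2 of the 8 left-handers, C(11,3)·C(8,2) = 165·28 = 4620.
Probability = 4620/11628 = 385/969.

385/969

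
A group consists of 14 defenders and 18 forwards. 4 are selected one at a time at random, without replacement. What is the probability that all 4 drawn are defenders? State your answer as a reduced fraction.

Multiply the conditional probabilities at each draw: 14/32 · 13/31 · 12/30 · 11/29 = 24024/863040 = 1001/35960.

1001/35960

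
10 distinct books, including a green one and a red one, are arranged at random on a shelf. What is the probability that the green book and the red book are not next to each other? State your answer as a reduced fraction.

There are 10! = 3628800 arrangements.
Arrangements with the green book and the red book adjacent: 2·9! = 725760.
So not adjacent: 3628800 − 725760 = 2903040, probability 2903040/3628800 = 4/5.

4/5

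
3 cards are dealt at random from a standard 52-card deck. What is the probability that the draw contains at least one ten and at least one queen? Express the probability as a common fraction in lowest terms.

There are C(52,3) = 22100 possible draws.
By inclusion-exclusion on the complements, draws missing all tens or all queens: C(48,3) + C(48,3) − C(44,3) = 17296 + 17296 − 13244 = 21348.
So draws with at least one of each: 22100 − 21348 = 752, probability 752/22100 = 188/5525.

188/5525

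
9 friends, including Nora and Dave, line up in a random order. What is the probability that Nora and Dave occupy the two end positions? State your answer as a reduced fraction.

There are 9! = 362880 arrangements.
Place Nora and Dave at the ends in 2 ways, arrange the remaining 7 in 7! = 5040 ways: 2·5040 = 10080.
Probability = 10080/362880 = 1/36.

1/36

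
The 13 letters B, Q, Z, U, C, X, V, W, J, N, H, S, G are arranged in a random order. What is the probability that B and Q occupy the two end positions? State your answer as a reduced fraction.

There are 13! = 6227020800 arrangements.
Place B and Q at the ends in 2 ways, arrange the remaining 11 in 11! = 39916800 ways: 2·39916800 = 79833600.
Probability = 79833600/6227020800 = 1/78.

1/78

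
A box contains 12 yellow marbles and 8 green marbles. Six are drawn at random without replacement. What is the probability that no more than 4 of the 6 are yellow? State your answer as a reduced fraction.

There are C(20,6) = 38760 ways to choose the 6.
Favorable selections (no more than 4 yellow): C(12,0)·C(8,6) + C(12,1)·C(8,5) + C(12,2)·C(8,4) + C(12,3)·C(8,3) + C(12,4)·C(8,2) = 28 + 672 + 4620 + 12320 + 13860 = 31500.
Probability = 31500/38760 = 525/646.

525/646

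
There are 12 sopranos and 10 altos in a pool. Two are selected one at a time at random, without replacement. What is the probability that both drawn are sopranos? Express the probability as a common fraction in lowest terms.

2/7

Multiply the conditional probabilities at each draw: 12/22 · 11/21 = 132/462 = 2/7.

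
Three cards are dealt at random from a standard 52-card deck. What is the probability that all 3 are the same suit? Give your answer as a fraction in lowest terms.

22/425

There are C(52,3) = 22100 possible 3-card hands.
Hands of one suit: 4 suits × C(13,3) = 4·286 = 1144.
Probability = 1144/22100 = 22/425.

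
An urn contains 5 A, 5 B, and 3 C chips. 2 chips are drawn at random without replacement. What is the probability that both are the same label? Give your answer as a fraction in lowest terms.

There are C(13,2) = 78 ways to draw 2 chips.
All same label: C(5,2) + C(5,2) + C(3,2) = 10 + 10 + 3 = 23.
Probability = 23/78.

23/78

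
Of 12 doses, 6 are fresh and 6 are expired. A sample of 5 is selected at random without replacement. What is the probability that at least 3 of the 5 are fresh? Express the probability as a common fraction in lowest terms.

1/2

There are C(12,5) = 792 ways to choose the 5.
Favorable selections (at least 3 fresh): C(6,3)·C(6,2) + C(6,4)·C(6,1) + C(6,5)·C(6,0) = 300 + 90 + 6 = 396.
Probability = 396/792 = 1/2.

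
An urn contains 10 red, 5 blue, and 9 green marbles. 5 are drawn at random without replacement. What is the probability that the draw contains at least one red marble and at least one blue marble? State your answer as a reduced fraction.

3625/5313

There are C(24,5) = 42504 possible draws.
By inclusion-exclusion on the complements, draws missing all red or all blue: C(14,5) + C(19,5) − C(9,5) = 2002 + 11628 − 126 = 13504.
So draws with at least one of each: 42504 − 13504 = 29000, probability 29000/42504 = 3625/5313.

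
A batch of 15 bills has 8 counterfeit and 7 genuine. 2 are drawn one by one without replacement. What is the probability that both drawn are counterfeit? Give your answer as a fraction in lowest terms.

4/15

Multiply the conditional probabilities at each draw: 8/15 · 7/14 = 56/210 = 4/15.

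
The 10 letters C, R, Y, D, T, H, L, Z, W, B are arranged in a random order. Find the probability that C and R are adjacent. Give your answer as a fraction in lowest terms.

There are 10! = 3628800 arrangements.
Treat C and R as a block: 9! arrangements of the blocks × 2 orders within the block = 2·362880 = 725760.
Probability = 725760/3628800 = 1/5.

1/5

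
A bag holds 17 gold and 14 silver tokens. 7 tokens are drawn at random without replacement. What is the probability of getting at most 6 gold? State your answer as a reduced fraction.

Total selections: C(31,7) = 2629575.
The complement is exactly 7 gold: C(17,7)·C(14,0) = 19448.
Probability = 1 − 19448/2629575 = 2610127/2629575 = 200779/202275.

200779/202275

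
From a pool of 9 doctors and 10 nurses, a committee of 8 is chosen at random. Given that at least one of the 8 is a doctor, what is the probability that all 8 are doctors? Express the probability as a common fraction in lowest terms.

Work in counts. Selections with at least one doctor: C(19,8) − C(10,8) = 75582 − 45 = 75537.
Of those, selections where all 8 are doctors: C(9,8) = 9.
Conditional probability = 9/75537 = 1/8393.

1/8393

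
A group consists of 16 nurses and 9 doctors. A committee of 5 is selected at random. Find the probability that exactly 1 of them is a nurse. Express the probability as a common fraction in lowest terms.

48/1265

The sample space is all 5-subsets of the 25: C(25,5) = 53130.
Selections with exactly 1 nurse: choose 1 of the 16 nurses and 4 of the 9 doctors, C(16,1)·C(9,4) = 16·126 = 2016.
Probability = 2016/53130 = 48/1265.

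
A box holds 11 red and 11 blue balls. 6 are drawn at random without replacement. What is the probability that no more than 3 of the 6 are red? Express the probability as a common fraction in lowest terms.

Total selections: C(22,6) = 74613.
Count the complement (more than 3 red): C(11,4)·C(11,2) + C(11,5)·C(11,1) + C(11,6)·C(11,0) = 18150 + 5082 + 462 = 23694.
Probability = 1 − 23694/74613 = 50919/74613 = 1543/2261.

1543/2261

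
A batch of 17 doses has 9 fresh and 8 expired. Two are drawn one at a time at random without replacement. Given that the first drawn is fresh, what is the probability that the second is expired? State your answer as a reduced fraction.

After removing one fresh, 16 remain: 8 fresh and 8 expired.
So the probability the next is expired is 8/16 = 1/2.

1/2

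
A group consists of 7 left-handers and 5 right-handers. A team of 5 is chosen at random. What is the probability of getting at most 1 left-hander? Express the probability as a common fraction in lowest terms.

1/22

There are C(12,5) = 792 ways to choose the 5.
Favorable selections (at most 1 left-hander): C(7,0)·C(5,5) + C(7,1)·C(5,4) = 1 + 35 = 36.
Probability = 36/792 = 1/22.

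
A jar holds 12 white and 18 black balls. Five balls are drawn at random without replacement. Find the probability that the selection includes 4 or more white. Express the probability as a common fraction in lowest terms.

There are C(30,5) = 142506 ways to choose the 5.
Favorable selections (4 or more white): C(12,4)·C(18,1) + C(12,5)·C(18,0) = 8910 + 792 = 9702.
Probability = 9702/142506 = 77/1131.

77/1131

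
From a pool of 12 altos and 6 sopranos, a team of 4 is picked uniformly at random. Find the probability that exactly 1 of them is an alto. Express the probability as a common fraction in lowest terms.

4/51

Total number of selections: C(18,4) = 3060.
Selections with exactly 1 alto: choose 1 of the 12 altos and 3 of the 6 sopranos, C(12,1)·C(6,3) = 12·20 = 240.
Probability = 240/3060 = 4/51.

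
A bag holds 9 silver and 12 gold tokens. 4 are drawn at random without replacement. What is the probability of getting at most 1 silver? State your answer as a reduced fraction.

55/133

Total selections: C(21,4) = 5985.
Favorable selections (at most 1 silver): C(9,0)·C(12,4) + C(9,1)·C(12,3) = 495 + 1980 = 2475.
Probability = 2475/5985 = 55/133.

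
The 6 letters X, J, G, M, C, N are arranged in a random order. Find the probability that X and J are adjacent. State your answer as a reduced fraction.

1/3

There are 6! = 720 arrangements.
Treat X and J as a block: 5! arrangements of the blocks × 2 orders within the block = 2·120 = 240.
Probability = 240/720 = 1/3.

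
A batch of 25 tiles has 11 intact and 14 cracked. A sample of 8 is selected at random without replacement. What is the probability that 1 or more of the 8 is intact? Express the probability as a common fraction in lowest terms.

32684/32775

Total selections: C(25,8) = 1081575.
The complement is all 8 are cracked: C(14,8) = 3003.
Probability = 1 − 3003/1081575 = 1078572/1081575 = 32684/32775.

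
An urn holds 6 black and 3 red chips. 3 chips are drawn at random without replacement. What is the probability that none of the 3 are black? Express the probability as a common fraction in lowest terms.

There are C(9,3) = 84 possible selections.
Selections with no black (all red): C(3,3) = 1.
Probability = 1/84.

1/84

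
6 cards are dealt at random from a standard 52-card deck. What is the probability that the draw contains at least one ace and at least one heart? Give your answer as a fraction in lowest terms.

6772177/20358520

There are C(52,6) = 20358520 possible draws.
By inclusion-exclusion on the complements, draws missing all aces or all hearts: C(48,6) + C(39,6) − C(36,6) = 12271512 + 3262623 − 1947792 = 13586343.
So draws with at least one of each: 20358520 − 13586343 = 6772177, probability 6772177/20358520.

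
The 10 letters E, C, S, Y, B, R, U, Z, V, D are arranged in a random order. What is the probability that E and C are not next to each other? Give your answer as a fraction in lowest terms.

4/5

There are 10! = 3628800 arrangements.
Arrangements with E and C adjacent: 2·9! = 725760.
So not adjacent: 3628800 − 725760 = 2903040, probability 2903040/3628800 = 4/5.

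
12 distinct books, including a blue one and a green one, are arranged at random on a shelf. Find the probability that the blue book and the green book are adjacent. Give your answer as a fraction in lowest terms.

There are 12! = 479001600 arrangements.
Treat the blue book and the green book as a block: 11! arrangements of the blocks × 2 orders within the block = 2·39916800 = 79833600.
Probability = 79833600/479001600 = 1/6.

1/6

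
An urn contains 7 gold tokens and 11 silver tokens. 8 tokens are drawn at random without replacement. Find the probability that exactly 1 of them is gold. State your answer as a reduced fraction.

35/663

The sample space is all 8-subsets of the 18: C(18,8) = 43758.
Selections with exactly 1 gold: choose 1 of the 7 gold and 7 of the 11 silver, C(7,1)·C(11,7) = 7·330 = 2310.
Probability = 2310/43758 = 35/663.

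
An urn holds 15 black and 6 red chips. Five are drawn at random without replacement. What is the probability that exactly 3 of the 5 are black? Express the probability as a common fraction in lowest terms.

The sample space is all 5-subsets of the 21: C(21,5) = 20349.
Selections with exactly 3 black: choose 3 of the 15 black and 2 of the 6 red, C(15,3)·C(6,2) = 455·15 = 6825.
Probability = 6825/20349 = 325/969.

325/969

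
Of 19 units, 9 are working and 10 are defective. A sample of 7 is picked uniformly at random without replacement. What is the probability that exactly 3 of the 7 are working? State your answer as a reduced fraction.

The sample space is all 7-subsets of the 19: C(19,7) = 50388.
Selections with exactly 3 working: choose 3 of the 9 working and 4 of the 10 defective, C(9,3)·C(10,4) = 84·210 = 17640.
Probability = 17640/50388 = 1470/4199.

1470/4199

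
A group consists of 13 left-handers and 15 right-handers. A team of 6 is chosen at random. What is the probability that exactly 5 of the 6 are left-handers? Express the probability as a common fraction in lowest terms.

There are C(28,6) = 376740 ways to choose 6 from 28.
Selections with exactly 5 left-handers: choose 5 of the 13 left-handers and 1 of the 15 right-handers, C(13,5)·C(15,1) = 1287·15 = 19305.
Probability = 19305/376740 = 33/644.

33/644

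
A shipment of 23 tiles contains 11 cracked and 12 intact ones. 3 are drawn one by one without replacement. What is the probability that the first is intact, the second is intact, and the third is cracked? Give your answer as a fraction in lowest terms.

Multiply the conditional probabilities at each draw: 12/23 · 11/22 · 11/21 = 1452/10626 = 22/161.

22/161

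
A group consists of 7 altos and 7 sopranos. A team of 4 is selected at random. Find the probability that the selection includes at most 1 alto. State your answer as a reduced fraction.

There are C(14,4) = 1001 ways to choose the 4.
Favorable selections (at most 1 alto): C(7,0)·C(7,4) + C(7,1)·C(7,3) = 35 + 245 = 280.
Probability = 280/1001 = 40/143.

40/143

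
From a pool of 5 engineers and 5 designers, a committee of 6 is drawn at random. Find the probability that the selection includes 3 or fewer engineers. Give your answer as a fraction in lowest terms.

31/42

There are C(10,6) = 210 ways to choose the 6.
Count the complement (more than 3 engineers): C(5,4)·C(5,2) + C(5,5)·C(5,1) = 50 + 5 = 55.
Probability = 1 − 55/210 = 155/210 = 31/42.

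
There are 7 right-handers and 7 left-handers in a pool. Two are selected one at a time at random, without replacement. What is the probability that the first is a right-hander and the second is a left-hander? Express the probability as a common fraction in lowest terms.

Multiply the conditional probabilities at each draw: 7/14 · 7/13 = 49/182 = 7/26.

7/26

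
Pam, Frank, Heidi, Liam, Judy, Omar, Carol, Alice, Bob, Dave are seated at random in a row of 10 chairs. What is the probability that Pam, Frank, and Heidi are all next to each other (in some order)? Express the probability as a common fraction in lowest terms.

1/15

There are 10! = 3628800 arrangements.
Treat the three as one block: 8! placements × 3! orders within the block = 40320·6 = 241920.
Probability = 241920/3628800 = 1/15.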